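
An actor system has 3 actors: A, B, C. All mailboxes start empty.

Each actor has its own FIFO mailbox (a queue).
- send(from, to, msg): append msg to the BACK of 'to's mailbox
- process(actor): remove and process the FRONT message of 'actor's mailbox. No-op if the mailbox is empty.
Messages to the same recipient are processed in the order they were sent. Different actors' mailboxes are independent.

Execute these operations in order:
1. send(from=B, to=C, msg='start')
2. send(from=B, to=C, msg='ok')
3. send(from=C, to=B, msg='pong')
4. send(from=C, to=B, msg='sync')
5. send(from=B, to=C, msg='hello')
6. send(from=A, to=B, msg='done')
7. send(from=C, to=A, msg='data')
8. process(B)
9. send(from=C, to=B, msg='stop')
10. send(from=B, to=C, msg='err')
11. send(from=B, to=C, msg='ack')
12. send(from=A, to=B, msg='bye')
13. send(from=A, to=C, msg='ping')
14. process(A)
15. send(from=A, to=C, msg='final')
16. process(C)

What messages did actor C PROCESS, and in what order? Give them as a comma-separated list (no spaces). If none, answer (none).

Answer: start

Derivation:
After 1 (send(from=B, to=C, msg='start')): A:[] B:[] C:[start]
After 2 (send(from=B, to=C, msg='ok')): A:[] B:[] C:[start,ok]
After 3 (send(from=C, to=B, msg='pong')): A:[] B:[pong] C:[start,ok]
After 4 (send(from=C, to=B, msg='sync')): A:[] B:[pong,sync] C:[start,ok]
After 5 (send(from=B, to=C, msg='hello')): A:[] B:[pong,sync] C:[start,ok,hello]
After 6 (send(from=A, to=B, msg='done')): A:[] B:[pong,sync,done] C:[start,ok,hello]
After 7 (send(from=C, to=A, msg='data')): A:[data] B:[pong,sync,done] C:[start,ok,hello]
After 8 (process(B)): A:[data] B:[sync,done] C:[start,ok,hello]
After 9 (send(from=C, to=B, msg='stop')): A:[data] B:[sync,done,stop] C:[start,ok,hello]
After 10 (send(from=B, to=C, msg='err')): A:[data] B:[sync,done,stop] C:[start,ok,hello,err]
After 11 (send(from=B, to=C, msg='ack')): A:[data] B:[sync,done,stop] C:[start,ok,hello,err,ack]
After 12 (send(from=A, to=B, msg='bye')): A:[data] B:[sync,done,stop,bye] C:[start,ok,hello,err,ack]
After 13 (send(from=A, to=C, msg='ping')): A:[data] B:[sync,done,stop,bye] C:[start,ok,hello,err,ack,ping]
After 14 (process(A)): A:[] B:[sync,done,stop,bye] C:[start,ok,hello,err,ack,ping]
After 15 (send(from=A, to=C, msg='final')): A:[] B:[sync,done,stop,bye] C:[start,ok,hello,err,ack,ping,final]
After 16 (process(C)): A:[] B:[sync,done,stop,bye] C:[ok,hello,err,ack,ping,final]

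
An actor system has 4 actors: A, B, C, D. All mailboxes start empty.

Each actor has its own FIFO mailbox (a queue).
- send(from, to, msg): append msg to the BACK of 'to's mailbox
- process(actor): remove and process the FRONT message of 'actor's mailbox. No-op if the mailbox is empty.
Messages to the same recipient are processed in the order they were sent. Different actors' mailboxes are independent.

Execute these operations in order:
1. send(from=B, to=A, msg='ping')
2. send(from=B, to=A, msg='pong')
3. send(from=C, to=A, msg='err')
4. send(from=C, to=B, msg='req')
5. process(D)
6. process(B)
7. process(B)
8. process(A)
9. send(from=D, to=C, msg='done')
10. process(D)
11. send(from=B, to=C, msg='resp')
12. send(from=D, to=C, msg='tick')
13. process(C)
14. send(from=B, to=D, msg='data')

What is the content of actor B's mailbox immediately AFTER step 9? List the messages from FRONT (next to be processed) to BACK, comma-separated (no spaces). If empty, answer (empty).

After 1 (send(from=B, to=A, msg='ping')): A:[ping] B:[] C:[] D:[]
After 2 (send(from=B, to=A, msg='pong')): A:[ping,pong] B:[] C:[] D:[]
After 3 (send(from=C, to=A, msg='err')): A:[ping,pong,err] B:[] C:[] D:[]
After 4 (send(from=C, to=B, msg='req')): A:[ping,pong,err] B:[req] C:[] D:[]
After 5 (process(D)): A:[ping,pong,err] B:[req] C:[] D:[]
After 6 (process(B)): A:[ping,pong,err] B:[] C:[] D:[]
After 7 (process(B)): A:[ping,pong,err] B:[] C:[] D:[]
After 8 (process(A)): A:[pong,err] B:[] C:[] D:[]
After 9 (send(from=D, to=C, msg='done')): A:[pong,err] B:[] C:[done] D:[]

(empty)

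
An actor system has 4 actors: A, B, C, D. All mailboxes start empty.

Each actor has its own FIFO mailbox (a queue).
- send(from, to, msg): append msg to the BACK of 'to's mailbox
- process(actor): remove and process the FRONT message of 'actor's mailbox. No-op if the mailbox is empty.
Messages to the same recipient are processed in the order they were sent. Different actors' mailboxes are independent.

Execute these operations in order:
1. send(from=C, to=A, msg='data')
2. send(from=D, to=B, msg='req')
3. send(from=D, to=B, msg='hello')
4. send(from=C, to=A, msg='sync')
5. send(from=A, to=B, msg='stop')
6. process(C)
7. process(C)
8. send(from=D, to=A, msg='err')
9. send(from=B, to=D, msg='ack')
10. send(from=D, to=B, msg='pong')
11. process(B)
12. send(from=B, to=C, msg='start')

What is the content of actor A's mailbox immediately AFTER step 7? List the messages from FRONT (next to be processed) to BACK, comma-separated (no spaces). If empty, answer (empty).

After 1 (send(from=C, to=A, msg='data')): A:[data] B:[] C:[] D:[]
After 2 (send(from=D, to=B, msg='req')): A:[data] B:[req] C:[] D:[]
After 3 (send(from=D, to=B, msg='hello')): A:[data] B:[req,hello] C:[] D:[]
After 4 (send(from=C, to=A, msg='sync')): A:[data,sync] B:[req,hello] C:[] D:[]
After 5 (send(from=A, to=B, msg='stop')): A:[data,sync] B:[req,hello,stop] C:[] D:[]
After 6 (process(C)): A:[data,sync] B:[req,hello,stop] C:[] D:[]
After 7 (process(C)): A:[data,sync] B:[req,hello,stop] C:[] D:[]

data,sync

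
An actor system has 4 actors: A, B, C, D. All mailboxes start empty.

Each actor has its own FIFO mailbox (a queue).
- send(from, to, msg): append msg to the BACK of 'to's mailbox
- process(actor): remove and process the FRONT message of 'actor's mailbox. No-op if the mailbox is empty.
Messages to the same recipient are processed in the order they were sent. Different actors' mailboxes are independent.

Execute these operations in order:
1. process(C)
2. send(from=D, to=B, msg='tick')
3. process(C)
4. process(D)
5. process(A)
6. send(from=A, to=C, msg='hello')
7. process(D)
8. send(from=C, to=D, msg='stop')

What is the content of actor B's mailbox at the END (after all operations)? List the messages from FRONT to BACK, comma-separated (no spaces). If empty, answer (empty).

Answer: tick

Derivation:
After 1 (process(C)): A:[] B:[] C:[] D:[]
After 2 (send(from=D, to=B, msg='tick')): A:[] B:[tick] C:[] D:[]
After 3 (process(C)): A:[] B:[tick] C:[] D:[]
After 4 (process(D)): A:[] B:[tick] C:[] D:[]
After 5 (process(A)): A:[] B:[tick] C:[] D:[]
After 6 (send(from=A, to=C, msg='hello')): A:[] B:[tick] C:[hello] D:[]
After 7 (process(D)): A:[] B:[tick] C:[hello] D:[]
After 8 (send(from=C, to=D, msg='stop')): A:[] B:[tick] C:[hello] D:[stop]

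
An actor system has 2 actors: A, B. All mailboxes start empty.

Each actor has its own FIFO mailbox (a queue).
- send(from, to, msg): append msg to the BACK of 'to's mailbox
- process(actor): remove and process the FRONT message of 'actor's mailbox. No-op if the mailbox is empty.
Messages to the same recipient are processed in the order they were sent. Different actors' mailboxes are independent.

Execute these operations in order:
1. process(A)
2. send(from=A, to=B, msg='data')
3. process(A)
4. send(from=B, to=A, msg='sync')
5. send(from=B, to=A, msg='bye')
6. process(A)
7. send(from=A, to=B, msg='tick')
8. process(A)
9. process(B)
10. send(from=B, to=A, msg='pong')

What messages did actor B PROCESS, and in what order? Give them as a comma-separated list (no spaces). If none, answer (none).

Answer: data

Derivation:
After 1 (process(A)): A:[] B:[]
After 2 (send(from=A, to=B, msg='data')): A:[] B:[data]
After 3 (process(A)): A:[] B:[data]
After 4 (send(from=B, to=A, msg='sync')): A:[sync] B:[data]
After 5 (send(from=B, to=A, msg='bye')): A:[sync,bye] B:[data]
After 6 (process(A)): A:[bye] B:[data]
After 7 (send(from=A, to=B, msg='tick')): A:[bye] B:[data,tick]
After 8 (process(A)): A:[] B:[data,tick]
After 9 (process(B)): A:[] B:[tick]
After 10 (send(from=B, to=A, msg='pong')): A:[pong] B:[tick]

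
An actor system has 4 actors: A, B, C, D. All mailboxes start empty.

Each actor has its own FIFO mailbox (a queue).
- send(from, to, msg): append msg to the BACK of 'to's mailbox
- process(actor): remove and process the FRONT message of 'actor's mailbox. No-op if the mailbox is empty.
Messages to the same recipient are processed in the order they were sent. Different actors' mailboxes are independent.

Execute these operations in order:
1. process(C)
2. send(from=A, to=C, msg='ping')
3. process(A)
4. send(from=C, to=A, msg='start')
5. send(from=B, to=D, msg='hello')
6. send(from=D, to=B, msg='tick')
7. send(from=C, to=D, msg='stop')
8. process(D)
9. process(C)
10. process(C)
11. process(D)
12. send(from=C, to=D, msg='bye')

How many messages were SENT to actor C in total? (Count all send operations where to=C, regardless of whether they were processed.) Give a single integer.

Answer: 1

Derivation:
After 1 (process(C)): A:[] B:[] C:[] D:[]
After 2 (send(from=A, to=C, msg='ping')): A:[] B:[] C:[ping] D:[]
After 3 (process(A)): A:[] B:[] C:[ping] D:[]
After 4 (send(from=C, to=A, msg='start')): A:[start] B:[] C:[ping] D:[]
After 5 (send(from=B, to=D, msg='hello')): A:[start] B:[] C:[ping] D:[hello]
After 6 (send(from=D, to=B, msg='tick')): A:[start] B:[tick] C:[ping] D:[hello]
After 7 (send(from=C, to=D, msg='stop')): A:[start] B:[tick] C:[ping] D:[hello,stop]
After 8 (process(D)): A:[start] B:[tick] C:[ping] D:[stop]
After 9 (process(C)): A:[start] B:[tick] C:[] D:[stop]
After 10 (process(C)): A:[start] B:[tick] C:[] D:[stop]
After 11 (process(D)): A:[start] B:[tick] C:[] D:[]
After 12 (send(from=C, to=D, msg='bye')): A:[start] B:[tick] C:[] D:[bye]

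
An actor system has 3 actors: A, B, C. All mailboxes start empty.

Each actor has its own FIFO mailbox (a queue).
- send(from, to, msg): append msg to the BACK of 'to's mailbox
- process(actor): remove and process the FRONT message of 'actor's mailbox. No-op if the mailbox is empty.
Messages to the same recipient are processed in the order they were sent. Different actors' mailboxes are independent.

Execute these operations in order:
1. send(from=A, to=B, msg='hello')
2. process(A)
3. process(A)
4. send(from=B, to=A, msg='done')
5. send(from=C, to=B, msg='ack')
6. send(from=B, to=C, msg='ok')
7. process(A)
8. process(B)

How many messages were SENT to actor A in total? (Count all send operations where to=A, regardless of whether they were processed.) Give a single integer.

After 1 (send(from=A, to=B, msg='hello')): A:[] B:[hello] C:[]
After 2 (process(A)): A:[] B:[hello] C:[]
After 3 (process(A)): A:[] B:[hello] C:[]
After 4 (send(from=B, to=A, msg='done')): A:[done] B:[hello] C:[]
After 5 (send(from=C, to=B, msg='ack')): A:[done] B:[hello,ack] C:[]
After 6 (send(from=B, to=C, msg='ok')): A:[done] B:[hello,ack] C:[ok]
After 7 (process(A)): A:[] B:[hello,ack] C:[ok]
After 8 (process(B)): A:[] B:[ack] C:[ok]

Answer: 1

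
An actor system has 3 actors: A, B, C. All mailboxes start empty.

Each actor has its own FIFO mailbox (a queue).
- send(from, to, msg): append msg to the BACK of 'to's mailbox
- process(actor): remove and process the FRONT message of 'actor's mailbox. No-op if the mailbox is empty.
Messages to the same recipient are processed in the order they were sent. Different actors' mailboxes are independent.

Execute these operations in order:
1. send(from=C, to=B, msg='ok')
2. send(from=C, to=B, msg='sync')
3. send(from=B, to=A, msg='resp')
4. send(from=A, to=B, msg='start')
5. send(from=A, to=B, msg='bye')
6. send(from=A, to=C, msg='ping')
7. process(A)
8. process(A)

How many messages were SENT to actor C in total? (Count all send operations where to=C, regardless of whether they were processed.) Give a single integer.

After 1 (send(from=C, to=B, msg='ok')): A:[] B:[ok] C:[]
After 2 (send(from=C, to=B, msg='sync')): A:[] B:[ok,sync] C:[]
After 3 (send(from=B, to=A, msg='resp')): A:[resp] B:[ok,sync] C:[]
After 4 (send(from=A, to=B, msg='start')): A:[resp] B:[ok,sync,start] C:[]
After 5 (send(from=A, to=B, msg='bye')): A:[resp] B:[ok,sync,start,bye] C:[]
After 6 (send(from=A, to=C, msg='ping')): A:[resp] B:[ok,sync,start,bye] C:[ping]
After 7 (process(A)): A:[] B:[ok,sync,start,bye] C:[ping]
After 8 (process(A)): A:[] B:[ok,sync,start,bye] C:[ping]

Answer: 1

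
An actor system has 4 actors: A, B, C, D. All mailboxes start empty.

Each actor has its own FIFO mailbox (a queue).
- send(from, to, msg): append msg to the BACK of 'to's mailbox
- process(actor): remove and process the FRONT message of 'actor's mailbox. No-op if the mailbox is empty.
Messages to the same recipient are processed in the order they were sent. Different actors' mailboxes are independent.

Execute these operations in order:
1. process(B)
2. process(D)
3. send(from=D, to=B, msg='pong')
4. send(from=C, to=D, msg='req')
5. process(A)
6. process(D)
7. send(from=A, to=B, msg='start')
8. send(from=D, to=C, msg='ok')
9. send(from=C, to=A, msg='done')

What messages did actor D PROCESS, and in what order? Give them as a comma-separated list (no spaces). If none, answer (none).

After 1 (process(B)): A:[] B:[] C:[] D:[]
After 2 (process(D)): A:[] B:[] C:[] D:[]
After 3 (send(from=D, to=B, msg='pong')): A:[] B:[pong] C:[] D:[]
After 4 (send(from=C, to=D, msg='req')): A:[] B:[pong] C:[] D:[req]
After 5 (process(A)): A:[] B:[pong] C:[] D:[req]
After 6 (process(D)): A:[] B:[pong] C:[] D:[]
After 7 (send(from=A, to=B, msg='start')): A:[] B:[pong,start] C:[] D:[]
After 8 (send(from=D, to=C, msg='ok')): A:[] B:[pong,start] C:[ok] D:[]
After 9 (send(from=C, to=A, msg='done')): A:[done] B:[pong,start] C:[ok] D:[]

Answer: req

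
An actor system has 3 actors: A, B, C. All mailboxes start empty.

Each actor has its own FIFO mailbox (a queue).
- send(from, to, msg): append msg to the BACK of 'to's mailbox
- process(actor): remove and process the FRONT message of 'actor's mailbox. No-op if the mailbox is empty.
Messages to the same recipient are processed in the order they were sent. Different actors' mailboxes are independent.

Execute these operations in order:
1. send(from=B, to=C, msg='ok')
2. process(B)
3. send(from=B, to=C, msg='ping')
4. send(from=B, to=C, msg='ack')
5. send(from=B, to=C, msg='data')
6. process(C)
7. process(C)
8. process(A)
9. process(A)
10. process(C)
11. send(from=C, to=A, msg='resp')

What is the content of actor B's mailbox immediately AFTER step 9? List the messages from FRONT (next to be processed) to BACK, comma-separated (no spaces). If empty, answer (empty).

After 1 (send(from=B, to=C, msg='ok')): A:[] B:[] C:[ok]
After 2 (process(B)): A:[] B:[] C:[ok]
After 3 (send(from=B, to=C, msg='ping')): A:[] B:[] C:[ok,ping]
After 4 (send(from=B, to=C, msg='ack')): A:[] B:[] C:[ok,ping,ack]
After 5 (send(from=B, to=C, msg='data')): A:[] B:[] C:[ok,ping,ack,data]
After 6 (process(C)): A:[] B:[] C:[ping,ack,data]
After 7 (process(C)): A:[] B:[] C:[ack,data]
After 8 (process(A)): A:[] B:[] C:[ack,data]
After 9 (process(A)): A:[] B:[] C:[ack,data]

(empty)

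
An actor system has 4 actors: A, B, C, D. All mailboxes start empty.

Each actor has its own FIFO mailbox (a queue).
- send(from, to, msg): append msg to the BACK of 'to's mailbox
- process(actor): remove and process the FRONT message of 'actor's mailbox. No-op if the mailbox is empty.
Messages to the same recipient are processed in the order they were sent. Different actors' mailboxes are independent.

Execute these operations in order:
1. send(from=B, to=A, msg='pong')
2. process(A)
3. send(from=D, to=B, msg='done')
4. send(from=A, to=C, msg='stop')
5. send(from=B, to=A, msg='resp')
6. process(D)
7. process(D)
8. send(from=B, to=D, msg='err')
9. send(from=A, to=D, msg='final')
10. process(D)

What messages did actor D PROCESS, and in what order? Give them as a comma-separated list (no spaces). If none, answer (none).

After 1 (send(from=B, to=A, msg='pong')): A:[pong] B:[] C:[] D:[]
After 2 (process(A)): A:[] B:[] C:[] D:[]
After 3 (send(from=D, to=B, msg='done')): A:[] B:[done] C:[] D:[]
After 4 (send(from=A, to=C, msg='stop')): A:[] B:[done] C:[stop] D:[]
After 5 (send(from=B, to=A, msg='resp')): A:[resp] B:[done] C:[stop] D:[]
After 6 (process(D)): A:[resp] B:[done] C:[stop] D:[]
After 7 (process(D)): A:[resp] B:[done] C:[stop] D:[]
After 8 (send(from=B, to=D, msg='err')): A:[resp] B:[done] C:[stop] D:[err]
After 9 (send(from=A, to=D, msg='final')): A:[resp] B:[done] C:[stop] D:[err,final]
After 10 (process(D)): A:[resp] B:[done] C:[stop] D:[final]

Answer: err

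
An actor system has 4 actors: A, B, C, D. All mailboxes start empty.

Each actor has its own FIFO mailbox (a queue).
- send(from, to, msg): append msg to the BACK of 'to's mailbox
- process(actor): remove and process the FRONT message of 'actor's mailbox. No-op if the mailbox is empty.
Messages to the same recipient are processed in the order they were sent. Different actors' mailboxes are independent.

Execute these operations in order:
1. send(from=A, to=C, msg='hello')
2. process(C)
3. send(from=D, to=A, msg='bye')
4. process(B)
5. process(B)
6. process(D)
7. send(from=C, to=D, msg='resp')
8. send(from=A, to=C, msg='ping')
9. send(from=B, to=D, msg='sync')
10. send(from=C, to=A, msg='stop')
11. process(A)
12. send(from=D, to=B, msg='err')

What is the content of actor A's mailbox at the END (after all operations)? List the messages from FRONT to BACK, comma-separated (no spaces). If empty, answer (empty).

Answer: stop

Derivation:
After 1 (send(from=A, to=C, msg='hello')): A:[] B:[] C:[hello] D:[]
After 2 (process(C)): A:[] B:[] C:[] D:[]
After 3 (send(from=D, to=A, msg='bye')): A:[bye] B:[] C:[] D:[]
After 4 (process(B)): A:[bye] B:[] C:[] D:[]
After 5 (process(B)): A:[bye] B:[] C:[] D:[]
After 6 (process(D)): A:[bye] B:[] C:[] D:[]
After 7 (send(from=C, to=D, msg='resp')): A:[bye] B:[] C:[] D:[resp]
After 8 (send(from=A, to=C, msg='ping')): A:[bye] B:[] C:[ping] D:[resp]
After 9 (send(from=B, to=D, msg='sync')): A:[bye] B:[] C:[ping] D:[resp,sync]
After 10 (send(from=C, to=A, msg='stop')): A:[bye,stop] B:[] C:[ping] D:[resp,sync]
After 11 (process(A)): A:[stop] B:[] C:[ping] D:[resp,sync]
After 12 (send(from=D, to=B, msg='err')): A:[stop] B:[err] C:[ping] D:[resp,sync]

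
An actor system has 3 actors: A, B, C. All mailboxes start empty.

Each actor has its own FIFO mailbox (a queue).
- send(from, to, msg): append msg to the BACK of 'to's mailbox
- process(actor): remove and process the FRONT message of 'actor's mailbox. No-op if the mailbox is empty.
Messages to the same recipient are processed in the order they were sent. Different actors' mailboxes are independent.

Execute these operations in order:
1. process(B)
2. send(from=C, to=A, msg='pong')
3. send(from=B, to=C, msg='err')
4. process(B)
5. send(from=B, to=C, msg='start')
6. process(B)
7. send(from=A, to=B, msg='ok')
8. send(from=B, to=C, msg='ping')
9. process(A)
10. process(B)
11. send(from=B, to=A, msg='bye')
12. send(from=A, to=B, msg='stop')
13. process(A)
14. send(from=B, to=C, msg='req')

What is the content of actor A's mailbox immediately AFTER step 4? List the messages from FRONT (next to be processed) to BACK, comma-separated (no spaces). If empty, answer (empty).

After 1 (process(B)): A:[] B:[] C:[]
After 2 (send(from=C, to=A, msg='pong')): A:[pong] B:[] C:[]
After 3 (send(from=B, to=C, msg='err')): A:[pong] B:[] C:[err]
After 4 (process(B)): A:[pong] B:[] C:[err]

pong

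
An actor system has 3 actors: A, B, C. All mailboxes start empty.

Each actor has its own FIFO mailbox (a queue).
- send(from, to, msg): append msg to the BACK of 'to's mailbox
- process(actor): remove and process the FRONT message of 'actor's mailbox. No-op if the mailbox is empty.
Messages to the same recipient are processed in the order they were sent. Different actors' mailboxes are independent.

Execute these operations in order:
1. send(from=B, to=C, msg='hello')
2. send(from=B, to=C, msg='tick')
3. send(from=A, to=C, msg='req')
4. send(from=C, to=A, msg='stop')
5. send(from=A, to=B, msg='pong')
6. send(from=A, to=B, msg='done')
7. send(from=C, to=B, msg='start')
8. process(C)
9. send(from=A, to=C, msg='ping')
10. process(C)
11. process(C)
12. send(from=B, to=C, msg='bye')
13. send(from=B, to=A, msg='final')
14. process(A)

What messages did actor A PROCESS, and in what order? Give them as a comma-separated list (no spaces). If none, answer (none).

After 1 (send(from=B, to=C, msg='hello')): A:[] B:[] C:[hello]
After 2 (send(from=B, to=C, msg='tick')): A:[] B:[] C:[hello,tick]
After 3 (send(from=A, to=C, msg='req')): A:[] B:[] C:[hello,tick,req]
After 4 (send(from=C, to=A, msg='stop')): A:[stop] B:[] C:[hello,tick,req]
After 5 (send(from=A, to=B, msg='pong')): A:[stop] B:[pong] C:[hello,tick,req]
After 6 (send(from=A, to=B, msg='done')): A:[stop] B:[pong,done] C:[hello,tick,req]
After 7 (send(from=C, to=B, msg='start')): A:[stop] B:[pong,done,start] C:[hello,tick,req]
After 8 (process(C)): A:[stop] B:[pong,done,start] C:[tick,req]
After 9 (send(from=A, to=C, msg='ping')): A:[stop] B:[pong,done,start] C:[tick,req,ping]
After 10 (process(C)): A:[stop] B:[pong,done,start] C:[req,ping]
After 11 (process(C)): A:[stop] B:[pong,done,start] C:[ping]
After 12 (send(from=B, to=C, msg='bye')): A:[stop] B:[pong,done,start] C:[ping,bye]
After 13 (send(from=B, to=A, msg='final')): A:[stop,final] B:[pong,done,start] C:[ping,bye]
After 14 (process(A)): A:[final] B:[pong,done,start] C:[ping,bye]

Answer: stop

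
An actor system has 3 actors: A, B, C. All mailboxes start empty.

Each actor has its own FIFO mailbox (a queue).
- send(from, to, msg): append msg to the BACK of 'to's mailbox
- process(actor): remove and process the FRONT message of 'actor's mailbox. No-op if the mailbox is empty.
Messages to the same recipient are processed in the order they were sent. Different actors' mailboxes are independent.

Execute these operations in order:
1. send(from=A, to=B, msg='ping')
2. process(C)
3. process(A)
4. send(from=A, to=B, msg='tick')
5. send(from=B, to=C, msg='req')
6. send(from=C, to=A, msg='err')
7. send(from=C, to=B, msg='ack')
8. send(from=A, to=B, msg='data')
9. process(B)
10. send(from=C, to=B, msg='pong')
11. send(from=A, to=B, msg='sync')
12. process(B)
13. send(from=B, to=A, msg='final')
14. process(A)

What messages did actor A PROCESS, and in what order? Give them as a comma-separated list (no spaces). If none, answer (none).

After 1 (send(from=A, to=B, msg='ping')): A:[] B:[ping] C:[]
After 2 (process(C)): A:[] B:[ping] C:[]
After 3 (process(A)): A:[] B:[ping] C:[]
After 4 (send(from=A, to=B, msg='tick')): A:[] B:[ping,tick] C:[]
After 5 (send(from=B, to=C, msg='req')): A:[] B:[ping,tick] C:[req]
After 6 (send(from=C, to=A, msg='err')): A:[err] B:[ping,tick] C:[req]
After 7 (send(from=C, to=B, msg='ack')): A:[err] B:[ping,tick,ack] C:[req]
After 8 (send(from=A, to=B, msg='data')): A:[err] B:[ping,tick,ack,data] C:[req]
After 9 (process(B)): A:[err] B:[tick,ack,data] C:[req]
After 10 (send(from=C, to=B, msg='pong')): A:[err] B:[tick,ack,data,pong] C:[req]
After 11 (send(from=A, to=B, msg='sync')): A:[err] B:[tick,ack,data,pong,sync] C:[req]
After 12 (process(B)): A:[err] B:[ack,data,pong,sync] C:[req]
After 13 (send(from=B, to=A, msg='final')): A:[err,final] B:[ack,data,pong,sync] C:[req]
After 14 (process(A)): A:[final] B:[ack,data,pong,sync] C:[req]

Answer: err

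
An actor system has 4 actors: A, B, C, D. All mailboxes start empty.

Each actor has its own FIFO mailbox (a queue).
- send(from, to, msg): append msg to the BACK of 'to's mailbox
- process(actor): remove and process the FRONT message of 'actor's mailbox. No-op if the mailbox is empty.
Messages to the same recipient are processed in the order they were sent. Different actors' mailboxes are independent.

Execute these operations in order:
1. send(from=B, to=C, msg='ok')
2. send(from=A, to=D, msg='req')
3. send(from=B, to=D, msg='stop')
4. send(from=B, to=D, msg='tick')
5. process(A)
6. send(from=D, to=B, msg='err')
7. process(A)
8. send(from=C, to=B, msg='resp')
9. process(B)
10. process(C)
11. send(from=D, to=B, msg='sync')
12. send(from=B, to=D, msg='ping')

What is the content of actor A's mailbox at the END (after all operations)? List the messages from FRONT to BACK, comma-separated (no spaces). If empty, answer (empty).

After 1 (send(from=B, to=C, msg='ok')): A:[] B:[] C:[ok] D:[]
After 2 (send(from=A, to=D, msg='req')): A:[] B:[] C:[ok] D:[req]
After 3 (send(from=B, to=D, msg='stop')): A:[] B:[] C:[ok] D:[req,stop]
After 4 (send(from=B, to=D, msg='tick')): A:[] B:[] C:[ok] D:[req,stop,tick]
After 5 (process(A)): A:[] B:[] C:[ok] D:[req,stop,tick]
After 6 (send(from=D, to=B, msg='err')): A:[] B:[err] C:[ok] D:[req,stop,tick]
After 7 (process(A)): A:[] B:[err] C:[ok] D:[req,stop,tick]
After 8 (send(from=C, to=B, msg='resp')): A:[] B:[err,resp] C:[ok] D:[req,stop,tick]
After 9 (process(B)): A:[] B:[resp] C:[ok] D:[req,stop,tick]
After 10 (process(C)): A:[] B:[resp] C:[] D:[req,stop,tick]
After 11 (send(from=D, to=B, msg='sync')): A:[] B:[resp,sync] C:[] D:[req,stop,tick]
After 12 (send(from=B, to=D, msg='ping')): A:[] B:[resp,sync] C:[] D:[req,stop,tick,ping]

Answer: (empty)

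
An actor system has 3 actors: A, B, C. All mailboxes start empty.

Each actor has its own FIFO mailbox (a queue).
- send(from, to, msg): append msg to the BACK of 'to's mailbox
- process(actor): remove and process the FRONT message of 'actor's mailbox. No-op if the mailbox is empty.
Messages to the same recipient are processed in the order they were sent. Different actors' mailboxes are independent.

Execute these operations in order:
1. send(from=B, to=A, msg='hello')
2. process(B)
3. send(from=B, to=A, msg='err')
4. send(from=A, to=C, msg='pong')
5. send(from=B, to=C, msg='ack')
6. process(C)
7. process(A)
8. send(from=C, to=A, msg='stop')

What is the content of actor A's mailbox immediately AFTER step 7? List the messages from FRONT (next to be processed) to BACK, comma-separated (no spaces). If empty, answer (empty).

After 1 (send(from=B, to=A, msg='hello')): A:[hello] B:[] C:[]
After 2 (process(B)): A:[hello] B:[] C:[]
After 3 (send(from=B, to=A, msg='err')): A:[hello,err] B:[] C:[]
After 4 (send(from=A, to=C, msg='pong')): A:[hello,err] B:[] C:[pong]
After 5 (send(from=B, to=C, msg='ack')): A:[hello,err] B:[] C:[pong,ack]
After 6 (process(C)): A:[hello,err] B:[] C:[ack]
After 7 (process(A)): A:[err] B:[] C:[ack]

err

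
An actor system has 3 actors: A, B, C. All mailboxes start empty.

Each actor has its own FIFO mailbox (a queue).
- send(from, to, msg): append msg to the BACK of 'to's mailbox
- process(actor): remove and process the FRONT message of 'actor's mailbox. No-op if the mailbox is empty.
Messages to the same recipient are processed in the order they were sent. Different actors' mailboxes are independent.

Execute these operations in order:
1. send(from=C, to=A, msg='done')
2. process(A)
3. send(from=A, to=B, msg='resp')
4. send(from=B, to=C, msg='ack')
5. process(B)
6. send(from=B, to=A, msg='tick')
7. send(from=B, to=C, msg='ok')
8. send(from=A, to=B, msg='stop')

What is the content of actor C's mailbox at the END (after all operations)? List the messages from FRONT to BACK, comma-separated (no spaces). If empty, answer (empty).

After 1 (send(from=C, to=A, msg='done')): A:[done] B:[] C:[]
After 2 (process(A)): A:[] B:[] C:[]
After 3 (send(from=A, to=B, msg='resp')): A:[] B:[resp] C:[]
After 4 (send(from=B, to=C, msg='ack')): A:[] B:[resp] C:[ack]
After 5 (process(B)): A:[] B:[] C:[ack]
After 6 (send(from=B, to=A, msg='tick')): A:[tick] B:[] C:[ack]
After 7 (send(from=B, to=C, msg='ok')): A:[tick] B:[] C:[ack,ok]
After 8 (send(from=A, to=B, msg='stop')): A:[tick] B:[stop] C:[ack,ok]

Answer: ack,ok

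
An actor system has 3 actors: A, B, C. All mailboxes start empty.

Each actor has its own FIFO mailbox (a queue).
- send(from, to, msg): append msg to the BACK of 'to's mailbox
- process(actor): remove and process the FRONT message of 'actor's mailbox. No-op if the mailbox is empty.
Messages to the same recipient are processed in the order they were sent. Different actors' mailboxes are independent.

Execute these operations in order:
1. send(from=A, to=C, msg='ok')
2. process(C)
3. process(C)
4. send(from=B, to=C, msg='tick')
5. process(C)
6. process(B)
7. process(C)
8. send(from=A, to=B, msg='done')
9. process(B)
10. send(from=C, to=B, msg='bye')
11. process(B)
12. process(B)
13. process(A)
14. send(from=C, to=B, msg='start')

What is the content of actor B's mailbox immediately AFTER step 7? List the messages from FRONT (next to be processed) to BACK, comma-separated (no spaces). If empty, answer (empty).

After 1 (send(from=A, to=C, msg='ok')): A:[] B:[] C:[ok]
After 2 (process(C)): A:[] B:[] C:[]
After 3 (process(C)): A:[] B:[] C:[]
After 4 (send(from=B, to=C, msg='tick')): A:[] B:[] C:[tick]
After 5 (process(C)): A:[] B:[] C:[]
After 6 (process(B)): A:[] B:[] C:[]
After 7 (process(C)): A:[] B:[] C:[]

(empty)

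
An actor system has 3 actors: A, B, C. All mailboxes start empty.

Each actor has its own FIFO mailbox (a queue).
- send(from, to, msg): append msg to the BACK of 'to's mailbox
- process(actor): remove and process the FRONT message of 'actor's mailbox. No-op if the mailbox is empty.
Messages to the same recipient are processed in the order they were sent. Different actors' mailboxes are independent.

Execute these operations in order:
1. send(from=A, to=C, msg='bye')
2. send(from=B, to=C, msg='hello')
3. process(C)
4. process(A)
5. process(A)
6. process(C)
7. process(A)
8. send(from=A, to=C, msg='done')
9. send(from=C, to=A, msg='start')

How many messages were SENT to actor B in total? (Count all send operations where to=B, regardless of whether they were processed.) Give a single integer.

Answer: 0

Derivation:
After 1 (send(from=A, to=C, msg='bye')): A:[] B:[] C:[bye]
After 2 (send(from=B, to=C, msg='hello')): A:[] B:[] C:[bye,hello]
After 3 (process(C)): A:[] B:[] C:[hello]
After 4 (process(A)): A:[] B:[] C:[hello]
After 5 (process(A)): A:[] B:[] C:[hello]
After 6 (process(C)): A:[] B:[] C:[]
After 7 (process(A)): A:[] B:[] C:[]
After 8 (send(from=A, to=C, msg='done')): A:[] B:[] C:[done]
After 9 (send(from=C, to=A, msg='start')): A:[start] B:[] C:[done]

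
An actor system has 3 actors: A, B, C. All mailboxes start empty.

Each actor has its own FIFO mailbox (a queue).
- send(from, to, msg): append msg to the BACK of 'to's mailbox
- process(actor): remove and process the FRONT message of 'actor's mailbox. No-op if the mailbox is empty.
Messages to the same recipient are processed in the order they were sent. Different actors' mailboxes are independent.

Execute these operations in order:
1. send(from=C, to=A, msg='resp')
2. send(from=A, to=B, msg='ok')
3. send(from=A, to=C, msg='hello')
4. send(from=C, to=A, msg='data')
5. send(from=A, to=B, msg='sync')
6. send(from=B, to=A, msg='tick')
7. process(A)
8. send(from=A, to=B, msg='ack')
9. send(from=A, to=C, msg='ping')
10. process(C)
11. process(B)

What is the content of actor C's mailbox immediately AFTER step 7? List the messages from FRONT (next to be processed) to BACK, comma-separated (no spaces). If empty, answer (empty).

After 1 (send(from=C, to=A, msg='resp')): A:[resp] B:[] C:[]
After 2 (send(from=A, to=B, msg='ok')): A:[resp] B:[ok] C:[]
After 3 (send(from=A, to=C, msg='hello')): A:[resp] B:[ok] C:[hello]
After 4 (send(from=C, to=A, msg='data')): A:[resp,data] B:[ok] C:[hello]
After 5 (send(from=A, to=B, msg='sync')): A:[resp,data] B:[ok,sync] C:[hello]
After 6 (send(from=B, to=A, msg='tick')): A:[resp,data,tick] B:[ok,sync] C:[hello]
After 7 (process(A)): A:[data,tick] B:[ok,sync] C:[hello]

hello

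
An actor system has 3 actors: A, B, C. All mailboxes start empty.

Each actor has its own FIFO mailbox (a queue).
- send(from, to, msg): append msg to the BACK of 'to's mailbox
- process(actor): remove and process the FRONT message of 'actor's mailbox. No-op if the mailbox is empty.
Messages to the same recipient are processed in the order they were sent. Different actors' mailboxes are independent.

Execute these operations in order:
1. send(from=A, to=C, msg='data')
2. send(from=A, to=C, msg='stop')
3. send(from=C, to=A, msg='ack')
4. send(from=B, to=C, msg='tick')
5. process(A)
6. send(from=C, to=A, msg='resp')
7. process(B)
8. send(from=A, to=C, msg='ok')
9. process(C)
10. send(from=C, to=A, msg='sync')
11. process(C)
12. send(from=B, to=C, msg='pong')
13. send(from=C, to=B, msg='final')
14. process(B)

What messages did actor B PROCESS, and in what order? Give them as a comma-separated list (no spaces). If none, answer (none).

Answer: final

Derivation:
After 1 (send(from=A, to=C, msg='data')): A:[] B:[] C:[data]
After 2 (send(from=A, to=C, msg='stop')): A:[] B:[] C:[data,stop]
After 3 (send(from=C, to=A, msg='ack')): A:[ack] B:[] C:[data,stop]
After 4 (send(from=B, to=C, msg='tick')): A:[ack] B:[] C:[data,stop,tick]
After 5 (process(A)): A:[] B:[] C:[data,stop,tick]
After 6 (send(from=C, to=A, msg='resp')): A:[resp] B:[] C:[data,stop,tick]
After 7 (process(B)): A:[resp] B:[] C:[data,stop,tick]
After 8 (send(from=A, to=C, msg='ok')): A:[resp] B:[] C:[data,stop,tick,ok]
After 9 (process(C)): A:[resp] B:[] C:[stop,tick,ok]
After 10 (send(from=C, to=A, msg='sync')): A:[resp,sync] B:[] C:[stop,tick,ok]
After 11 (process(C)): A:[resp,sync] B:[] C:[tick,ok]
After 12 (send(from=B, to=C, msg='pong')): A:[resp,sync] B:[] C:[tick,ok,pong]
After 13 (send(from=C, to=B, msg='final')): A:[resp,sync] B:[final] C:[tick,ok,pong]
After 14 (process(B)): A:[resp,sync] B:[] C:[tick,ok,pong]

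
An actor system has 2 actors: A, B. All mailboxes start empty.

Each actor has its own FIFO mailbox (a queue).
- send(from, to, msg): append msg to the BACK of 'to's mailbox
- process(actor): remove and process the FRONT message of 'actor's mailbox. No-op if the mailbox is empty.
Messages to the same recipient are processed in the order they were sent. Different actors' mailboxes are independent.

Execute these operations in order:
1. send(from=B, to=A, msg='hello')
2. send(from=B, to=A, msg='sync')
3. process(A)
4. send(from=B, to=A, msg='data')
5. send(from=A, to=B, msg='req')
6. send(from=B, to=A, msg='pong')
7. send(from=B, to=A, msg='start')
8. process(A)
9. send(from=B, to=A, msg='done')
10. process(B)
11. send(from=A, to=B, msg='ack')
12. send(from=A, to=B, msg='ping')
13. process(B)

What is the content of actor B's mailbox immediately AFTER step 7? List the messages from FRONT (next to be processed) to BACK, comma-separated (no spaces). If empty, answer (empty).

After 1 (send(from=B, to=A, msg='hello')): A:[hello] B:[]
After 2 (send(from=B, to=A, msg='sync')): A:[hello,sync] B:[]
After 3 (process(A)): A:[sync] B:[]
After 4 (send(from=B, to=A, msg='data')): A:[sync,data] B:[]
After 5 (send(from=A, to=B, msg='req')): A:[sync,data] B:[req]
After 6 (send(from=B, to=A, msg='pong')): A:[sync,data,pong] B:[req]
After 7 (send(from=B, to=A, msg='start')): A:[sync,data,pong,start] B:[req]

req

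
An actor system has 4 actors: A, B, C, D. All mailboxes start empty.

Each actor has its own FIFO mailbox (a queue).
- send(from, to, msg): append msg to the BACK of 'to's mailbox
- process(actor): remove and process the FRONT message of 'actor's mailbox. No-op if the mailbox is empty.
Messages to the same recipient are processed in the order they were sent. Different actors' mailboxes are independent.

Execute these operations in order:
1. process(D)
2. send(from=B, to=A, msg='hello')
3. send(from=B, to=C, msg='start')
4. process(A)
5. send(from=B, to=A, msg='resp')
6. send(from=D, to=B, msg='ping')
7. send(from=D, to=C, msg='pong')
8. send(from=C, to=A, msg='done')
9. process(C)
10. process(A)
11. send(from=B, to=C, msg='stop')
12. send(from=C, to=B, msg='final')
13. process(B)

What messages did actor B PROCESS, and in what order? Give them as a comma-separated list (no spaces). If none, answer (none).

After 1 (process(D)): A:[] B:[] C:[] D:[]
After 2 (send(from=B, to=A, msg='hello')): A:[hello] B:[] C:[] D:[]
After 3 (send(from=B, to=C, msg='start')): A:[hello] B:[] C:[start] D:[]
After 4 (process(A)): A:[] B:[] C:[start] D:[]
After 5 (send(from=B, to=A, msg='resp')): A:[resp] B:[] C:[start] D:[]
After 6 (send(from=D, to=B, msg='ping')): A:[resp] B:[ping] C:[start] D:[]
After 7 (send(from=D, to=C, msg='pong')): A:[resp] B:[ping] C:[start,pong] D:[]
After 8 (send(from=C, to=A, msg='done')): A:[resp,done] B:[ping] C:[start,pong] D:[]
After 9 (process(C)): A:[resp,done] B:[ping] C:[pong] D:[]
After 10 (process(A)): A:[done] B:[ping] C:[pong] D:[]
After 11 (send(from=B, to=C, msg='stop')): A:[done] B:[ping] C:[pong,stop] D:[]
After 12 (send(from=C, to=B, msg='final')): A:[done] B:[ping,final] C:[pong,stop] D:[]
After 13 (process(B)): A:[done] B:[final] C:[pong,stop] D:[]

Answer: ping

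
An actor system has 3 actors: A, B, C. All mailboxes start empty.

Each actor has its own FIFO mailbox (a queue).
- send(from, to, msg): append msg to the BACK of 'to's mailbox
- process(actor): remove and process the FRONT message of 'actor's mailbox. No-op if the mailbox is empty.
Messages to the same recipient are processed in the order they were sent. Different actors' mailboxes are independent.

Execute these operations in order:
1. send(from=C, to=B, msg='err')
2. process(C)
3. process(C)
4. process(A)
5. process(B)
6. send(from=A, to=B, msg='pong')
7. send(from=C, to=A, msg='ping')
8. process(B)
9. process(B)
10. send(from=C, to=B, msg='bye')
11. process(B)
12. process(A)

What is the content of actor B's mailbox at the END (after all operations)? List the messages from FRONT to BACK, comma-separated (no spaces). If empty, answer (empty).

After 1 (send(from=C, to=B, msg='err')): A:[] B:[err] C:[]
After 2 (process(C)): A:[] B:[err] C:[]
After 3 (process(C)): A:[] B:[err] C:[]
After 4 (process(A)): A:[] B:[err] C:[]
After 5 (process(B)): A:[] B:[] C:[]
After 6 (send(from=A, to=B, msg='pong')): A:[] B:[pong] C:[]
After 7 (send(from=C, to=A, msg='ping')): A:[ping] B:[pong] C:[]
After 8 (process(B)): A:[ping] B:[] C:[]
After 9 (process(B)): A:[ping] B:[] C:[]
After 10 (send(from=C, to=B, msg='bye')): A:[ping] B:[bye] C:[]
After 11 (process(B)): A:[ping] B:[] C:[]
After 12 (process(A)): A:[] B:[] C:[]

Answer: (empty)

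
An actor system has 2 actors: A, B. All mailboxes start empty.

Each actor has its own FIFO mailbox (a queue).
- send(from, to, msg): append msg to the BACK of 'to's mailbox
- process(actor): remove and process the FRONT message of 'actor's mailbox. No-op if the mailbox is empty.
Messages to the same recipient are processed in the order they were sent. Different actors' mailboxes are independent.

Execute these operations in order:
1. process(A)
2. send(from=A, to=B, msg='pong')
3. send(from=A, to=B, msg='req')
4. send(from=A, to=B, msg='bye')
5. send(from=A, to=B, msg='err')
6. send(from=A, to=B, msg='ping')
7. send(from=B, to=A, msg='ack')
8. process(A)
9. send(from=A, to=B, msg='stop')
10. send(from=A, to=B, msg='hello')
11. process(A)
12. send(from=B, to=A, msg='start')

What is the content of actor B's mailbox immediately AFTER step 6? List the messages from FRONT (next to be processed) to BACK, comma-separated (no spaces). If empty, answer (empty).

After 1 (process(A)): A:[] B:[]
After 2 (send(from=A, to=B, msg='pong')): A:[] B:[pong]
After 3 (send(from=A, to=B, msg='req')): A:[] B:[pong,req]
After 4 (send(from=A, to=B, msg='bye')): A:[] B:[pong,req,bye]
After 5 (send(from=A, to=B, msg='err')): A:[] B:[pong,req,bye,err]
After 6 (send(from=A, to=B, msg='ping')): A:[] B:[pong,req,bye,err,ping]

pong,req,bye,err,ping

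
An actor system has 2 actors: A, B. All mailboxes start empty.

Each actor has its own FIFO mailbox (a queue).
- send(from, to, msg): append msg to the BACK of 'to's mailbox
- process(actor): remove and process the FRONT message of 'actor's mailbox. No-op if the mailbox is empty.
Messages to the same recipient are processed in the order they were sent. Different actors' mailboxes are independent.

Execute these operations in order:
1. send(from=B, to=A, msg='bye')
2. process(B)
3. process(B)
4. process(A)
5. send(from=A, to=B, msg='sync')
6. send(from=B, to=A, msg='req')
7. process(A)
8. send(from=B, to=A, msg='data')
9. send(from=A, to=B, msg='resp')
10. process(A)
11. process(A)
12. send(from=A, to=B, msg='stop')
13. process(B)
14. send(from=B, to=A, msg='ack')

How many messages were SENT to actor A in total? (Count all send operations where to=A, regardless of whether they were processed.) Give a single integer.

After 1 (send(from=B, to=A, msg='bye')): A:[bye] B:[]
After 2 (process(B)): A:[bye] B:[]
After 3 (process(B)): A:[bye] B:[]
After 4 (process(A)): A:[] B:[]
After 5 (send(from=A, to=B, msg='sync')): A:[] B:[sync]
After 6 (send(from=B, to=A, msg='req')): A:[req] B:[sync]
After 7 (process(A)): A:[] B:[sync]
After 8 (send(from=B, to=A, msg='data')): A:[data] B:[sync]
After 9 (send(from=A, to=B, msg='resp')): A:[data] B:[sync,resp]
After 10 (process(A)): A:[] B:[sync,resp]
After 11 (process(A)): A:[] B:[sync,resp]
After 12 (send(from=A, to=B, msg='stop')): A:[] B:[sync,resp,stop]
After 13 (process(B)): A:[] B:[resp,stop]
After 14 (send(from=B, to=A, msg='ack')): A:[ack] B:[resp,stop]

Answer: 4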